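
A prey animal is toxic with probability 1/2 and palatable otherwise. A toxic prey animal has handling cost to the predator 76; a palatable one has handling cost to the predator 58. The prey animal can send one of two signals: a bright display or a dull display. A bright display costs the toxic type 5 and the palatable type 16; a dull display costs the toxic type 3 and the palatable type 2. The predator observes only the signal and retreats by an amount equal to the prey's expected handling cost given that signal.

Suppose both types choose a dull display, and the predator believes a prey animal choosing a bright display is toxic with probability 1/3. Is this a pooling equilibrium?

Yes

At the pooled signal (dull display) the predator holds the prior 1/2 and pays 1/2·76 + 1/2·58 = 67. Off-path (bright display) belief 1/3 gives 1/3·76 + 2/3·58 = 64.
Toxic: dull display gives 67 − 3 = 64; bright display gives 64 − 5 = 59. Stays. ✓
Palatable: dull display gives 67 − 2 = 65; bright display gives 64 − 16 = 48. Stays. ✓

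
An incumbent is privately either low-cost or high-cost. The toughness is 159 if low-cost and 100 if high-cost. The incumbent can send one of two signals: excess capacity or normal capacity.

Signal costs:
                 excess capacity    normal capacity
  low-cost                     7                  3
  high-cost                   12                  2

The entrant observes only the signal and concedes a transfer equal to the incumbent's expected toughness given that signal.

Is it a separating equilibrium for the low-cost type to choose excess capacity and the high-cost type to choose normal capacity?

No

If types separate, excess capacity earns payment 159 and normal capacity earns 100.
Low-cost: excess capacity gives 159 − 7 = 152; normal capacity gives 100 − 3 = 97. No deviation. ✓
High-cost: normal capacity gives 100 − 2 = 98; excess capacity gives 159 − 12 = 147. Would deviate. ✗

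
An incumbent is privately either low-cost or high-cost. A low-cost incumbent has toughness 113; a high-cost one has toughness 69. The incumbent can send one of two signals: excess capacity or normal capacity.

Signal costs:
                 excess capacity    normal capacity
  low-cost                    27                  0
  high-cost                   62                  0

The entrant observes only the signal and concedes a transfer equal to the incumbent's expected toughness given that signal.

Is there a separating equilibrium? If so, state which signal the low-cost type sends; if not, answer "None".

Try low-cost → excess capacity, high-cost → normal capacity:
  Under separation the entrant infers type exactly: excess capacity → low-cost (pays 113), normal capacity → high-cost (pays 69).
  Low-cost: excess capacity gives 113 − 27 = 86; normal capacity gives 69 − 0 = 69. No deviation. ✓
  High-cost: normal capacity gives 69 − 0 = 69; excess capacity gives 113 − 62 = 51. No deviation. ✓
Both hold — the low-cost type sends excess capacity.

excess capacity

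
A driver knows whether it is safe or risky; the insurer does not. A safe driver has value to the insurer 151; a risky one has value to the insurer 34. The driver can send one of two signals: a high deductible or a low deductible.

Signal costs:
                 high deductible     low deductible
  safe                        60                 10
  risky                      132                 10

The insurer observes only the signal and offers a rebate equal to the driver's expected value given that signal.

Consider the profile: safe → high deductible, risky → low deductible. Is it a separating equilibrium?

If types separate, high deductible earns payment 151 and low deductible earns 34.
Safe: high deductible gives 151 − 60 = 91; low deductible gives 34 − 10 = 24. No deviation. ✓
Risky: low deductible gives 34 − 10 = 24; high deductible gives 151 − 132 = 19. No deviation. ✓
Both incentive constraints hold.

Yes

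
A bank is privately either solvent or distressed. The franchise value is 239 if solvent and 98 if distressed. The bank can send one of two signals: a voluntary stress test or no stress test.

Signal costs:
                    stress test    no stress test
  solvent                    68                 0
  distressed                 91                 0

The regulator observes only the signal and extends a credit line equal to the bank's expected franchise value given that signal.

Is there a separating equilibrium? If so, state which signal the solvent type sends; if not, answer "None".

None

Try solvent → stress test, distressed → no stress test:
  If types separate, stress test earns payment 239 and no stress test earns 98.
  Solvent: stress test gives 239 − 68 = 171; no stress test gives 98 − 0 = 98. No deviation. ✓
  Distressed: no stress test gives 98 − 0 = 98; stress test gives 239 − 91 = 148. Would deviate. ✗
Try solvent → no stress test, distressed → stress test:
  If types separate, no stress test earns payment 239 and stress test earns 98.
  Solvent: no stress test gives 239 − 0 = 239; stress test gives 98 − 68 = 30. No deviation. ✓
  Distressed: stress test gives 98 − 91 = 7; no stress test gives 239 − 0 = 239. Would deviate. ✗
Neither assignment is incentive-compatible.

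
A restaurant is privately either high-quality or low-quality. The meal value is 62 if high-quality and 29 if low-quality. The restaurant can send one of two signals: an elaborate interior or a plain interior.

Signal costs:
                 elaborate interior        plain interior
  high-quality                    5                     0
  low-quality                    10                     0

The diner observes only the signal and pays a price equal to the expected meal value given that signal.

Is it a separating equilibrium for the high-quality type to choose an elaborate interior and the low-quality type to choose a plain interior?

If types separate, elaborate interior earns payment 62 and plain interior earns 29.
High-quality: elaborate interior gives 62 − 5 = 57; plain interior gives 29 − 0 = 29. No deviation. ✓
Low-quality: plain interior gives 29 − 0 = 29; elaborate interior gives 62 − 10 = 52. Would deviate. ✗

No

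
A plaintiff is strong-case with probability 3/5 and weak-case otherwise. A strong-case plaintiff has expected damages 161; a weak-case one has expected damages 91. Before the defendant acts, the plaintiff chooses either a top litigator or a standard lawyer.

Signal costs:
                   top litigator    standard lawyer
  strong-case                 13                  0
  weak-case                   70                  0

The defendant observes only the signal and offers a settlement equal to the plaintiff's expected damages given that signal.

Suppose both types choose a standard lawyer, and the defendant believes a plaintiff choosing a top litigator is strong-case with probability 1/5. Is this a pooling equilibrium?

Yes

At the pooled signal (standard lawyer) the defendant holds the prior 3/5 and pays 3/5·161 + 2/5·91 = 133. Off-path (top litigator) belief 1/5 gives 1/5·161 + 4/5·91 = 105.
Strong-case: standard lawyer gives 133 − 0 = 133; top litigator gives 105 − 13 = 92. Stays. ✓
Weak-case: standard lawyer gives 133 − 0 = 133; top litigator gives 105 − 70 = 35. Stays. ✓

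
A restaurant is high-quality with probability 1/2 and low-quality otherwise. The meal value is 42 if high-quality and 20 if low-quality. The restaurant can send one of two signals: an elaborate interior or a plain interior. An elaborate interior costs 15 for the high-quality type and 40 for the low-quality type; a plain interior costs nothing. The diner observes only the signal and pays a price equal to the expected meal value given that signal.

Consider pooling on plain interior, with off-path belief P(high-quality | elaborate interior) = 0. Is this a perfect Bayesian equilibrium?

Yes

At the pooled signal (plain interior) the diner holds the prior 1/2 and pays 1/2·42 + 1/2·20 = 31. Off-path (elaborate interior) belief 0 gives 0·42 + 1·20 = 20.
High-quality: plain interior gives 31 − 0 = 31; elaborate interior gives 20 − 15 = 5. Stays. ✓
Low-quality: plain interior gives 31 − 0 = 31; elaborate interior gives 20 − 40 = -20. Stays. ✓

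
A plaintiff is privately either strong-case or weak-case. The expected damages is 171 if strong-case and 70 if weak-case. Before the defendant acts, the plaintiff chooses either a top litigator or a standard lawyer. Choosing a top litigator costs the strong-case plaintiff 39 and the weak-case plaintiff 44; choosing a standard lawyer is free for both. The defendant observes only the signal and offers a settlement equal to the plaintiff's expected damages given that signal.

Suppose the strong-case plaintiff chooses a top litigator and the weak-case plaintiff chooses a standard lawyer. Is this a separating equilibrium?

Under separation the defendant infers type exactly: top litigator → strong-case (pays 171), standard lawyer → weak-case (pays 70).
Strong-case: top litigator gives 171 − 39 = 132; standard lawyer gives 70 − 0 = 70. No deviation. ✓
Weak-case: standard lawyer gives 70 − 0 = 70; top litigator gives 171 − 44 = 127. Would deviate. ✗

No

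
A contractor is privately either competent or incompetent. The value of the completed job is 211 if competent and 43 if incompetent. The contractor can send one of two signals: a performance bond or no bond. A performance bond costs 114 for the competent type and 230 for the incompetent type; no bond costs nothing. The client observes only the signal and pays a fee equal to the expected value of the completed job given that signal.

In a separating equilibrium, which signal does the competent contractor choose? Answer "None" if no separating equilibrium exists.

Try competent → bond, incompetent → no bond:
  If types separate, bond earns payment 211 and no bond earns 43.
  Competent: bond gives 211 − 114 = 97; no bond gives 43 − 0 = 43. No deviation. ✓
  Incompetent: no bond gives 43 − 0 = 43; bond gives 211 − 230 = -19. No deviation. ✓
Both hold — the competent type sends bond.

bond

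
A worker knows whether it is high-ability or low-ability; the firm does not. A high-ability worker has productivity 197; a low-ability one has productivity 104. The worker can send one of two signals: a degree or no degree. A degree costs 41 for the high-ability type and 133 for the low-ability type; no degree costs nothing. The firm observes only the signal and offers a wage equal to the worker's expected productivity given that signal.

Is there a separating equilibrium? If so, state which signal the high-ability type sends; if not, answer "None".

degree

Try high-ability → degree, low-ability → no degree:
  If types separate, degree earns payment 197 and no degree earns 104.
  High-ability: degree gives 197 − 41 = 156; no degree gives 104 − 0 = 104. No deviation. ✓
  Low-ability: no degree gives 104 − 0 = 104; degree gives 197 − 133 = 64. No deviation. ✓
Both hold — the high-ability type sends degree.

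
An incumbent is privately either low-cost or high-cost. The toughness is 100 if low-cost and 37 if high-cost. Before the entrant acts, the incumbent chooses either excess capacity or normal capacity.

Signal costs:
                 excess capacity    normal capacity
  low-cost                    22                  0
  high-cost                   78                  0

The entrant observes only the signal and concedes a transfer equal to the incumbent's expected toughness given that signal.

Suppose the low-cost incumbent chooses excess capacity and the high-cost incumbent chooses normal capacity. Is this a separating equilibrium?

Yes

Under separation the entrant infers type exactly: excess capacity → low-cost (pays 100), normal capacity → high-cost (pays 37).
Low-cost: excess capacity gives 100 − 22 = 78; normal capacity gives 37 − 0 = 37. No deviation. ✓
High-cost: normal capacity gives 37 − 0 = 37; excess capacity gives 100 − 78 = 22. No deviation. ✓
Both incentive constraints hold.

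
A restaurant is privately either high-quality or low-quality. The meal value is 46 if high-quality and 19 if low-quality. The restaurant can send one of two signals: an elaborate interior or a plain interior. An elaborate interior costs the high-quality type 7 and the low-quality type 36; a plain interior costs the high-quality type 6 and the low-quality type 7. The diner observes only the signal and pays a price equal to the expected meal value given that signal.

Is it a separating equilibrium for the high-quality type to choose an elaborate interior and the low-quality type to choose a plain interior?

If types separate, elaborate interior earns payment 46 and plain interior earns 19.
High-quality: elaborate interior gives 46 − 7 = 39; plain interior gives 19 − 6 = 13. No deviation. ✓
Low-quality: plain interior gives 19 − 7 = 12; elaborate interior gives 46 − 36 = 10. No deviation. ✓
Both incentive constraints hold.

Yes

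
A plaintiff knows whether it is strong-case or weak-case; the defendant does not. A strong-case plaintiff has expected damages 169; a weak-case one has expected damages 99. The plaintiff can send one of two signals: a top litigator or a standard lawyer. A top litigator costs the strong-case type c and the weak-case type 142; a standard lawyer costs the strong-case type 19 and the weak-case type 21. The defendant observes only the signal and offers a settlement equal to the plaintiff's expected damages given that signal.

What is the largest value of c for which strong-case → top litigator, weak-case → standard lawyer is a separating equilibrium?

89

Under separation: top litigator → strong-case (pays 169); standard lawyer → weak-case (pays 99).
Weak-case: 99 − 21 = 78 ≥ 169 − 142 = 27. Holds regardless of c. ✓
Strong-case: 169 − c ≥ 99 − 19, so c ≤ 169 − 80 = 89.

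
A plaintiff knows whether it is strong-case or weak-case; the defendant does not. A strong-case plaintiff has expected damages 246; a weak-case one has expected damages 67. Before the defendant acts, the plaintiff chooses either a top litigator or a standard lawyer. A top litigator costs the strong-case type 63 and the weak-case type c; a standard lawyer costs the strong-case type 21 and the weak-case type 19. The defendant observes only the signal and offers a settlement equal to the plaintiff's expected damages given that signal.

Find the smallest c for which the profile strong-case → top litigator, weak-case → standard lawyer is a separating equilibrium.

198

Under separation: top litigator → strong-case (pays 246); standard lawyer → weak-case (pays 67).
Strong-case: 246 − 63 = 183 ≥ 67 − 21 = 46. Holds regardless of c. ✓
Weak-case: 67 − 19 ≥ 246 − c, so c ≥ 246 − 48 = 198.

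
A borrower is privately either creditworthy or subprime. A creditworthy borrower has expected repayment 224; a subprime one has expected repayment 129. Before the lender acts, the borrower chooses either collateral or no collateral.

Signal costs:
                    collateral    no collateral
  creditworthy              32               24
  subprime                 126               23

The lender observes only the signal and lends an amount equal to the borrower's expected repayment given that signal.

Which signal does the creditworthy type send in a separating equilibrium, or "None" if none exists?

Try creditworthy → collateral, subprime → no collateral:
  If types separate, collateral earns payment 224 and no collateral earns 129.
  Creditworthy: collateral gives 224 − 32 = 192; no collateral gives 129 − 24 = 105. No deviation. ✓
  Subprime: no collateral gives 129 − 23 = 106; collateral gives 224 − 126 = 98. No deviation. ✓
Both hold — the creditworthy type sends collateral.

collateral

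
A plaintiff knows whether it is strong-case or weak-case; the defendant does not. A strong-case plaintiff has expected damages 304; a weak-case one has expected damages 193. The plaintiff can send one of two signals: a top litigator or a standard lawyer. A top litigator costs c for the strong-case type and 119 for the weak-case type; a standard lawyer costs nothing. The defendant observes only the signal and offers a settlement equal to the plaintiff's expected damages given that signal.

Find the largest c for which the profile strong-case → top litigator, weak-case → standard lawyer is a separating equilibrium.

111

Under separation: top litigator → strong-case (pays 304); standard lawyer → weak-case (pays 193).
Weak-case: 193 − 0 = 193 ≥ 304 − 119 = 185. Holds regardless of c. ✓
Strong-case: 304 − c ≥ 193 − 0, so c ≤ 304 − 193 = 111.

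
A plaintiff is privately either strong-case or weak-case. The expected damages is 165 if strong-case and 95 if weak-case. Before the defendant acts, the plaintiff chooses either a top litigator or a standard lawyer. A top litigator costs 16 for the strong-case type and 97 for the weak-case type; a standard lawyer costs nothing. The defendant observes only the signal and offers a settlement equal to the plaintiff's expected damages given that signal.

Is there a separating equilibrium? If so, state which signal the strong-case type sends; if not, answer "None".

Try strong-case → top litigator, weak-case → standard lawyer:
  Under separation the defendant infers type exactly: top litigator → strong-case (pays 165), standard lawyer → weak-case (pays 95).
  Strong-case: top litigator gives 165 − 16 = 149; standard lawyer gives 95 − 0 = 95. No deviation. ✓
  Weak-case: standard lawyer gives 95 − 0 = 95; top litigator gives 165 − 97 = 68. No deviation. ✓
Both hold — the strong-case type sends top litigator.

top litigator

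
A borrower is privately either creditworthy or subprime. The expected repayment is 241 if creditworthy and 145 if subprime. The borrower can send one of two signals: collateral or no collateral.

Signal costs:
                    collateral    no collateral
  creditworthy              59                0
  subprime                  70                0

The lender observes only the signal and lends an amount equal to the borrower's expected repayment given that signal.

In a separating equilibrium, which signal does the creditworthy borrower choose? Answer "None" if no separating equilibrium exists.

None

Try creditworthy → collateral, subprime → no collateral:
  If types separate, collateral earns payment 241 and no collateral earns 145.
  Creditworthy: collateral gives 241 − 59 = 182; no collateral gives 145 − 0 = 145. No deviation. ✓
  Subprime: no collateral gives 145 − 0 = 145; collateral gives 241 − 70 = 171. Would deviate. ✗
Try creditworthy → no collateral, subprime → collateral:
  If types separate, no collateral earns payment 241 and collateral earns 145.
  Creditworthy: no collateral gives 241 − 0 = 241; collateral gives 145 − 59 = 86. No deviation. ✓
  Subprime: collateral gives 145 − 70 = 75; no collateral gives 241 − 0 = 241. Would deviate. ✗
Neither assignment is incentive-compatible.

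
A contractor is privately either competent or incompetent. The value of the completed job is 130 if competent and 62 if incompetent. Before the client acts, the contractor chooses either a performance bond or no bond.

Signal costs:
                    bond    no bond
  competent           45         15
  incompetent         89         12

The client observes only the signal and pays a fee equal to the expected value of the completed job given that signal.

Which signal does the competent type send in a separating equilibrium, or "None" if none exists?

Try competent → bond, incompetent → no bond:
  If types separate, bond earns payment 130 and no bond earns 62.
  Competent: bond gives 130 − 45 = 85; no bond gives 62 − 15 = 47. No deviation. ✓
  Incompetent: no bond gives 62 − 12 = 50; bond gives 130 − 89 = 41. No deviation. ✓
Both hold — the competent type sends bond.

bond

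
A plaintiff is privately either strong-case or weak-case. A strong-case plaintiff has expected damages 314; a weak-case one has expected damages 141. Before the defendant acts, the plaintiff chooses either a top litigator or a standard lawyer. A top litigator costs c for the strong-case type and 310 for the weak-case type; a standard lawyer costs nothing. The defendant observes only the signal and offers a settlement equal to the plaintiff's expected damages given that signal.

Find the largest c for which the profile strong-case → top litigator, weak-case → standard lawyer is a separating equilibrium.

173

Under separation: top litigator → strong-case (pays 314); standard lawyer → weak-case (pays 141).
Weak-case: 141 − 0 = 141 ≥ 314 − 310 = 4. Holds regardless of c. ✓
Strong-case: 314 − c ≥ 141 − 0, so c ≤ 314 − 141 = 173.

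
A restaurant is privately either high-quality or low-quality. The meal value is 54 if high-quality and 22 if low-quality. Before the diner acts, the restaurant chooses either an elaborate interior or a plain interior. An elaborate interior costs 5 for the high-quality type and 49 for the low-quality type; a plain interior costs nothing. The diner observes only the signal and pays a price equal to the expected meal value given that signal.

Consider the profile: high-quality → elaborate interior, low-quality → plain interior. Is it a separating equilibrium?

Under separation the diner infers type exactly: elaborate interior → high-quality (pays 54), plain interior → low-quality (pays 22).
High-quality: elaborate interior gives 54 − 5 = 49; plain interior gives 22 − 0 = 22. No deviation. ✓
Low-quality: plain interior gives 22 − 0 = 22; elaborate interior gives 54 − 49 = 5. No deviation. ✓
Both incentive constraints hold.

Yes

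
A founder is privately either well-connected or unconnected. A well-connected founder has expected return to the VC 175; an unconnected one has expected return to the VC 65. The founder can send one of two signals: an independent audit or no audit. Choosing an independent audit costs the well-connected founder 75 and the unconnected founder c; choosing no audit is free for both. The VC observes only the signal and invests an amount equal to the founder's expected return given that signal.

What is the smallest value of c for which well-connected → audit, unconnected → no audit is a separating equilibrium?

110

Under separation: audit → well-connected (pays 175); no audit → unconnected (pays 65).
Well-connected: 175 − 75 = 100 ≥ 65 − 0 = 65. Holds regardless of c. ✓
Unconnected: 65 − 0 ≥ 175 − c, so c ≥ 175 − 65 = 110.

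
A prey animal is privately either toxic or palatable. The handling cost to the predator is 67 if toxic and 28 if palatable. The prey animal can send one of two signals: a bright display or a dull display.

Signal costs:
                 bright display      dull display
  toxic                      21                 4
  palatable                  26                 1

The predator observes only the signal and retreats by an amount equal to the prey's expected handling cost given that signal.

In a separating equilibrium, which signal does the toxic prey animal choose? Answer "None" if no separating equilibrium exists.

None

Try toxic → bright display, palatable → dull display:
  If types separate, bright display earns payment 67 and dull display earns 28.
  Toxic: bright display gives 67 − 21 = 46; dull display gives 28 − 4 = 24. No deviation. ✓
  Palatable: dull display gives 28 − 1 = 27; bright display gives 67 − 26 = 41. Would deviate. ✗
Try toxic → dull display, palatable → bright display:
  If types separate, dull display earns payment 67 and bright display earns 28.
  Toxic: dull display gives 67 − 4 = 63; bright display gives 28 − 21 = 7. No deviation. ✓
  Palatable: bright display gives 28 − 26 = 2; dull display gives 67 − 1 = 66. Would deviate. ✗
Neither assignment is incentive-compatible.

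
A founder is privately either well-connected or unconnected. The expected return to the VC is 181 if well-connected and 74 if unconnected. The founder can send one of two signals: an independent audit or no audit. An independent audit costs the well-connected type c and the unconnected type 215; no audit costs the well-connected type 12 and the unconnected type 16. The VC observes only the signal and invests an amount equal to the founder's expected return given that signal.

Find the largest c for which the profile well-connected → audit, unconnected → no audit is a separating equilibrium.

119

Under separation: audit → well-connected (pays 181); no audit → unconnected (pays 74).
Unconnected: 74 − 16 = 58 ≥ 181 − 215 = -34. Holds regardless of c. ✓
Well-connected: 181 − c ≥ 74 − 12, so c ≤ 181 − 62 = 119.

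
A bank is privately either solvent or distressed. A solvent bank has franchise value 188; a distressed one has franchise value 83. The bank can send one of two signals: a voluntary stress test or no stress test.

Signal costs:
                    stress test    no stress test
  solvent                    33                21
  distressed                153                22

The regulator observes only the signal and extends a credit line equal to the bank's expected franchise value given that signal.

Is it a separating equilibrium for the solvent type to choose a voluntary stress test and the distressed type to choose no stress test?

If types separate, stress test earns payment 188 and no stress test earns 83.
Solvent: stress test gives 188 − 33 = 155; no stress test gives 83 − 21 = 62. No deviation. ✓
Distressed: no stress test gives 83 − 22 = 61; stress test gives 188 − 153 = 35. No deviation. ✓
Neither type gains from mimicking the other.

Yes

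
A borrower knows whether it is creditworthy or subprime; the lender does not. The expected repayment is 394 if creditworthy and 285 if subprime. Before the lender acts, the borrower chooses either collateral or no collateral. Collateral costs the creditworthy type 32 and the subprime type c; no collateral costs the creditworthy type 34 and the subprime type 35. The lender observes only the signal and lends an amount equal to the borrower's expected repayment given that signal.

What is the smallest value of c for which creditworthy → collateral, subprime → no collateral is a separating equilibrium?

Under separation: collateral → creditworthy (pays 394); no collateral → subprime (pays 285).
Creditworthy: 394 − 32 = 362 ≥ 285 − 34 = 251. Holds regardless of c. ✓
Subprime: 285 − 35 ≥ 394 − c, so c ≥ 394 − 250 = 144.

144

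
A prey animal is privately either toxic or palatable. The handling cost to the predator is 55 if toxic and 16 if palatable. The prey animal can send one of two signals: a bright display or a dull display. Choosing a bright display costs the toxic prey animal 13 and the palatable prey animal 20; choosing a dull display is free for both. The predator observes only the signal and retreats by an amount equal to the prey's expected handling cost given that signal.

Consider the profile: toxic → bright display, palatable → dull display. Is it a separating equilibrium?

No

If types separate, bright display earns payment 55 and dull display earns 16.
Toxic: bright display gives 55 − 13 = 42; dull display gives 16 − 0 = 16. No deviation. ✓
Palatable: dull display gives 16 − 0 = 16; bright display gives 55 − 20 = 35. Would deviate. ✗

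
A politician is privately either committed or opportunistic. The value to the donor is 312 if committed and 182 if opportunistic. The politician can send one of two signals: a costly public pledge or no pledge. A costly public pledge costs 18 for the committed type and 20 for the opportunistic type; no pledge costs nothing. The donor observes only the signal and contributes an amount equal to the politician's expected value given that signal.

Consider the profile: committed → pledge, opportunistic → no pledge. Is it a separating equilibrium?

If types separate, pledge earns payment 312 and no pledge earns 182.
Committed: pledge gives 312 − 18 = 294; no pledge gives 182 − 0 = 182. No deviation. ✓
Opportunistic: no pledge gives 182 − 0 = 182; pledge gives 312 − 20 = 292. Would deviate. ✗

No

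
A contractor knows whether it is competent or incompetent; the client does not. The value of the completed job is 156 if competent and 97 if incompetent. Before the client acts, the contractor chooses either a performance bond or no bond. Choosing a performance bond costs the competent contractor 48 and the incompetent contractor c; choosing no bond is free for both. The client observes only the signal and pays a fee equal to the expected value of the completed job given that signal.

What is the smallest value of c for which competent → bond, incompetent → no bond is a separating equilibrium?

Under separation: bond → competent (pays 156); no bond → incompetent (pays 97).
Competent: 156 − 48 = 108 ≥ 97 − 0 = 97. Holds regardless of c. ✓
Incompetent: 97 − 0 ≥ 156 − c, so c ≥ 156 − 97 = 59.

59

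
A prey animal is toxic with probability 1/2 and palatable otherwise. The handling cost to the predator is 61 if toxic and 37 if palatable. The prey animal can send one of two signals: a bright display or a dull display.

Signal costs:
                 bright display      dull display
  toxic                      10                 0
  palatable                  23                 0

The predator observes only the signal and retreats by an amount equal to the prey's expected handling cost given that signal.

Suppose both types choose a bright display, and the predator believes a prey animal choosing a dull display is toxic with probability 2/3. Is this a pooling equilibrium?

No

At the pooled signal (bright display) the predator holds the prior 1/2 and pays 1/2·61 + 1/2·37 = 49. Off-path (dull display) belief 2/3 gives 2/3·61 + 1/3·37 = 53.
Toxic: bright display gives 49 − 10 = 39; dull display gives 53 − 0 = 53. Deviates. ✗
Palatable: bright display gives 49 − 23 = 26; dull display gives 53 − 0 = 53. Deviates. ✗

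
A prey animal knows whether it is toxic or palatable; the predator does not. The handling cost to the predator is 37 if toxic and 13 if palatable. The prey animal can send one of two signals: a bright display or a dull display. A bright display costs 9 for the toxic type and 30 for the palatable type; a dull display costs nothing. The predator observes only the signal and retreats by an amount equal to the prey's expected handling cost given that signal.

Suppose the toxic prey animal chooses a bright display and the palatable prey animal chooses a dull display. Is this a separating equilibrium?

Yes

Under separation the predator infers type exactly: bright display → toxic (pays 37), dull display → palatable (pays 13).
Toxic: bright display gives 37 − 9 = 28; dull display gives 13 − 0 = 13. No deviation. ✓
Palatable: dull display gives 13 − 0 = 13; bright display gives 37 − 30 = 7. No deviation. ✓
Both incentive constraints hold.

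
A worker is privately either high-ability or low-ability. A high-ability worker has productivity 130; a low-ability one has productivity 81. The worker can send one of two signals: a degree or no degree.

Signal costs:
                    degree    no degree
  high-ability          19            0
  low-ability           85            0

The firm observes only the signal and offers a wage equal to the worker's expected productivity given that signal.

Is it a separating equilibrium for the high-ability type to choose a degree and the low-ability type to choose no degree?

If types separate, degree earns payment 130 and no degree earns 81.
High-ability: degree gives 130 − 19 = 111; no degree gives 81 − 0 = 81. No deviation. ✓
Low-ability: no degree gives 81 − 0 = 81; degree gives 130 − 85 = 45. No deviation. ✓
Neither type gains from mimicking the other.

Yes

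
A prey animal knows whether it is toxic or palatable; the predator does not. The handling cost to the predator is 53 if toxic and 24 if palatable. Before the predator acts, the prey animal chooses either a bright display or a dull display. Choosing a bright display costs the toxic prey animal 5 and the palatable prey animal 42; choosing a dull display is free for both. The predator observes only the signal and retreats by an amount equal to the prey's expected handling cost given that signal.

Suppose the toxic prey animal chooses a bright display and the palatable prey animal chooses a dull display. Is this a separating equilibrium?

Under separation the predator infers type exactly: bright display → toxic (pays 53), dull display → palatable (pays 24).
Toxic: bright display gives 53 − 5 = 48; dull display gives 24 − 0 = 24. No deviation. ✓
Palatable: dull display gives 24 − 0 = 24; bright display gives 53 − 42 = 11. No deviation. ✓
Both incentive constraints hold.

Yes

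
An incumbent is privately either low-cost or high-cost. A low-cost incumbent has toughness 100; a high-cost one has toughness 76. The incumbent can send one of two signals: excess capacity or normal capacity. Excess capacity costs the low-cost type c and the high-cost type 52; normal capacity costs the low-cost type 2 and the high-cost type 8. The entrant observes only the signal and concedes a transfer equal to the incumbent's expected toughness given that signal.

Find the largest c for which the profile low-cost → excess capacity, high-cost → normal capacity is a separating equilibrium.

26

Under separation: excess capacity → low-cost (pays 100); normal capacity → high-cost (pays 76).
High-cost: 76 − 8 = 68 ≥ 100 − 52 = 48. Holds regardless of c. ✓
Low-cost: 100 − c ≥ 76 − 2, so c ≤ 100 − 74 = 26.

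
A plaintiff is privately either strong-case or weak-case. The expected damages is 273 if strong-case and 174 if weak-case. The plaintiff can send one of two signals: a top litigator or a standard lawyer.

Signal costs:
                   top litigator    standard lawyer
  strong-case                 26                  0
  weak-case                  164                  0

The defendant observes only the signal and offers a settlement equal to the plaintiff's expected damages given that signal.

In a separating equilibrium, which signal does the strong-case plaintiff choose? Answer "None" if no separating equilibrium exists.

Try strong-case → top litigator, weak-case → standard lawyer:
  Under separation the defendant infers type exactly: top litigator → strong-case (pays 273), standard lawyer → weak-case (pays 174).
  Strong-case: top litigator gives 273 − 26 = 247; standard lawyer gives 174 − 0 = 174. No deviation. ✓
  Weak-case: standard lawyer gives 174 − 0 = 174; top litigator gives 273 − 164 = 109. No deviation. ✓
Both hold — the strong-case type sends top litigator.

top litigator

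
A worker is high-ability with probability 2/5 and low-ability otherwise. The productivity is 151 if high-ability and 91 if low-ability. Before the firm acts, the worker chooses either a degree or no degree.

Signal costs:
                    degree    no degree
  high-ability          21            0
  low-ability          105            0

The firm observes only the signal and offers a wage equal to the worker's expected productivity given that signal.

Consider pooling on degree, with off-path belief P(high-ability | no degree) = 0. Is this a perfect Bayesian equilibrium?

No

At the pooled signal (degree) the firm holds the prior 2/5 and pays 2/5·151 + 3/5·91 = 115. Off-path (no degree) belief 0 gives 0·151 + 1·91 = 91.
High-ability: degree gives 115 − 21 = 94; no degree gives 91 − 0 = 91. Stays. ✓
Low-ability: degree gives 115 − 105 = 10; no degree gives 91 − 0 = 91. Deviates. ✗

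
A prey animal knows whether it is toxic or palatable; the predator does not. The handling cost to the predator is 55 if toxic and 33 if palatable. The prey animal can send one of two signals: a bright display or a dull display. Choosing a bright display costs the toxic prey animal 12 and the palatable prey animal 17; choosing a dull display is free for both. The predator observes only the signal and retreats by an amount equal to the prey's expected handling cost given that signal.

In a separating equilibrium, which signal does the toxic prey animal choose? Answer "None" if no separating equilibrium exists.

None

Try toxic → bright display, palatable → dull display:
  If types separate, bright display earns payment 55 and dull display earns 33.
  Toxic: bright display gives 55 − 12 = 43; dull display gives 33 − 0 = 33. No deviation. ✓
  Palatable: dull display gives 33 − 0 = 33; bright display gives 55 − 17 = 38. Would deviate. ✗
Try toxic → dull display, palatable → bright display:
  If types separate, dull display earns payment 55 and bright display earns 33.
  Toxic: dull display gives 55 − 0 = 55; bright display gives 33 − 12 = 21. No deviation. ✓
  Palatable: bright display gives 33 − 17 = 16; dull display gives 55 − 0 = 55. Would deviate. ✗
Neither assignment is incentive-compatible.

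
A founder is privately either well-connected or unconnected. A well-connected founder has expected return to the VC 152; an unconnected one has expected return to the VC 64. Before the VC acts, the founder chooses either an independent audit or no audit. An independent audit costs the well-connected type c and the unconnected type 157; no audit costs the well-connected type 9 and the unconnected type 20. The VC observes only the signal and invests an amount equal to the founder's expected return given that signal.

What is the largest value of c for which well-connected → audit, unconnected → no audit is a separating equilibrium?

97

Under separation: audit → well-connected (pays 152); no audit → unconnected (pays 64).
Unconnected: 64 − 20 = 44 ≥ 152 − 157 = -5. Holds regardless of c. ✓
Well-connected: 152 − c ≥ 64 − 9, so c ≤ 152 − 55 = 97.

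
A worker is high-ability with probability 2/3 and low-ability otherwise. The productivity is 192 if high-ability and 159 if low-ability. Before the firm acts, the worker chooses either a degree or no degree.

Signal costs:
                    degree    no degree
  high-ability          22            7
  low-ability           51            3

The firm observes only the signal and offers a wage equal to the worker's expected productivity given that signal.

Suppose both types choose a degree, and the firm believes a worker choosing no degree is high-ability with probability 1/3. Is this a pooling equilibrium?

At the pooled signal (degree) the firm holds the prior 2/3 and pays 2/3·192 + 1/3·159 = 181. Off-path (no degree) belief 1/3 gives 1/3·192 + 2/3·159 = 170.
High-ability: degree gives 181 − 22 = 159; no degree gives 170 − 7 = 163. Deviates. ✗
Low-ability: degree gives 181 − 51 = 130; no degree gives 170 − 3 = 167. Deviates. ✗

No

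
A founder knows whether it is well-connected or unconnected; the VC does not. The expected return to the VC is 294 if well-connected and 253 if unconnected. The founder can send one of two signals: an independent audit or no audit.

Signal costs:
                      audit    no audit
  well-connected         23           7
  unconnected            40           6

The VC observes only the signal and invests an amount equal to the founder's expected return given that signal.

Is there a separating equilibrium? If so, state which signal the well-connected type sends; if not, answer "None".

Try well-connected → audit, unconnected → no audit:
  If types separate, audit earns payment 294 and no audit earns 253.
  Well-connected: audit gives 294 − 23 = 271; no audit gives 253 − 7 = 246. No deviation. ✓
  Unconnected: no audit gives 253 − 6 = 247; audit gives 294 − 40 = 254. Would deviate. ✗
Try well-connected → no audit, unconnected → audit:
  If types separate, no audit earns payment 294 and audit earns 253.
  Well-connected: no audit gives 294 − 7 = 287; audit gives 253 − 23 = 230. No deviation. ✓
  Unconnected: audit gives 253 − 40 = 213; no audit gives 294 − 6 = 288. Would deviate. ✗
Neither assignment is incentive-compatible.

None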